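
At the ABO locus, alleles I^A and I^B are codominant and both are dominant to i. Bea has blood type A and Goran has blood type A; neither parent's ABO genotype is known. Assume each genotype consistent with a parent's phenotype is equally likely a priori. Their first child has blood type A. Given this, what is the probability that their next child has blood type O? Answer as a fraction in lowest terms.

Possible genotypes: Bea ∈ {I^A I^A, I^A i}; Goran ∈ {I^A I^A, I^A i}.
Weight each parental genotype pair by prior × P(type-A child):
  I^A I^A × I^A I^A: posterior weight 4/15; P(next child type O) = 0.
  I^A I^A × I^A i: posterior weight 4/15; P(next child type O) = 0.
  I^A i × I^A I^A: posterior weight 4/15; P(next child type O) = 0.
  I^A i × I^A i: posterior weight 1/5; P(next child type O) = 1/4.
Weighted sum = 1/20.

1/20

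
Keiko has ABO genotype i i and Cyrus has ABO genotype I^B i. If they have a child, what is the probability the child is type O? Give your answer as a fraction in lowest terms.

ABO cross i i × I^B i → offspring phenotypes: 1/2 O, 1/2 B.
So P(type O) = 1/2.

1/2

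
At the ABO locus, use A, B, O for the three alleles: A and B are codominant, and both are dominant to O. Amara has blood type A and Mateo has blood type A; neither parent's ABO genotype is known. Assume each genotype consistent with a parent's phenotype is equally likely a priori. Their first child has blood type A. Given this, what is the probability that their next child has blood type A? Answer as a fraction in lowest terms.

19/20

Possible genotypes: Amara ∈ {AA, AO}; Mateo ∈ {AA, AO}.
Weight each parental genotype pair by prior × P(type-A child):
  AA × AA: posterior weight 4/15; P(next child type A) = 1.
  AA × AO: posterior weight 4/15; P(next child type A) = 1.
  AO × AA: posterior weight 4/15; P(next child type A) = 1.
  AO × AO: posterior weight 1/5; P(next child type A) = 3/4.
Weighted sum = 19/20.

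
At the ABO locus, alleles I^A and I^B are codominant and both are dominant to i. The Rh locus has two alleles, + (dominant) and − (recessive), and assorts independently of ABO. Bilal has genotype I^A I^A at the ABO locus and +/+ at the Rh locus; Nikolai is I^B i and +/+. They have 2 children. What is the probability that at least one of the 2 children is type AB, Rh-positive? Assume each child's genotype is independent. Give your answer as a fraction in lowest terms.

ABO cross I^A I^A × I^B i → 1/2 A, 1/2 AB.
Rh cross +/+ × +/+ → 1 Rh+; so P(type AB, Rh-positive) = 1/2 × 1 = 1/2 per child.
P(none) = (1/2)^2 = 1/4; P(at least one) = 1 − 1/4 = 3/4.

3/4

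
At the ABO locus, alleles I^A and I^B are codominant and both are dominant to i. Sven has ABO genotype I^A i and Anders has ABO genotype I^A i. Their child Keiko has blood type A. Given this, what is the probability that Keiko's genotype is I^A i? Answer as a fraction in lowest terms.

2/3

Cross I^A i × I^A i → 1/4 I^A I^A, 1/2 I^A i, 1/4 i i.
Type-A genotypes among offspring: I^A I^A (1/4), I^A i (1/2); total 3/4.
P(I^A i | type A) = (1/2) / (3/4) = 2/3.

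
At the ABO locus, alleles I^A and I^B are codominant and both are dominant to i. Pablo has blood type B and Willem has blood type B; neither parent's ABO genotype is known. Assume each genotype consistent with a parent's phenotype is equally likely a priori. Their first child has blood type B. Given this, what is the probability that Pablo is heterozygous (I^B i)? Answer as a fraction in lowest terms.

7/15

Possible genotypes: Pablo ∈ {I^B I^B, I^B i}; Willem ∈ {I^B I^B, I^B i}.
Weight each parental genotype pair by prior × P(type-B child):
  I^B I^B × I^B I^B: posterior weight 4/15.
  I^B I^B × I^B i: posterior weight 4/15.
  I^B i × I^B I^B: posterior weight 4/15.
  I^B i × I^B i: posterior weight 1/5.
Sum the posterior weight over pairs where Pablo is I^B i: 7/15.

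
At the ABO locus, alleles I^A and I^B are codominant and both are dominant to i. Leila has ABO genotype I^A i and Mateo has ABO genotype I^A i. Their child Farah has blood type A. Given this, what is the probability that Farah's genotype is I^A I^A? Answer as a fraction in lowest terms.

Cross I^A i × I^A i → 1/4 I^A I^A, 1/2 I^A i, 1/4 i i.
Type-A genotypes among offspring: I^A I^A (1/4), I^A i (1/2); total 3/4.
P(I^A I^A | type A) = (1/4) / (3/4) = 1/3.

1/3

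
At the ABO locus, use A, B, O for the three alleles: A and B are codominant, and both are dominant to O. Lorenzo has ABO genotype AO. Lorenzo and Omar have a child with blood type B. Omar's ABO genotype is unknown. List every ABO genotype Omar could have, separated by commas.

AB, BB, BO

For each candidate genotype of Omar, check whether crossing it with AO can produce every observed child phenotype.
  AA → possible child types {A} ✗
  AB → possible child types {A, B, AB} ✓
  AO → possible child types {O, A} ✗
  BB → possible child types {B, AB} ✓
  BO → possible child types {O, A, B, AB} ✓
  OO → possible child types {O, A} ✗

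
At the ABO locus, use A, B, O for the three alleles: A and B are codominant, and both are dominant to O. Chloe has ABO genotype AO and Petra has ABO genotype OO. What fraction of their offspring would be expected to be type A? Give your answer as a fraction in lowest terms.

ABO cross AO × OO → offspring phenotypes: 1/2 O, 1/2 A.
So P(type A) = 1/2.

1/2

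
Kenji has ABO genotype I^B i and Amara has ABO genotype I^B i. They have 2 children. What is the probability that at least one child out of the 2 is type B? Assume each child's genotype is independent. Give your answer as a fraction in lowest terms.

ABO cross I^B i × I^B i → 1/4 O, 3/4 B.
So P(type B) = 3/4 per child.
P(none) = (1/4)^2 = 1/16; P(at least one) = 1 − 1/16 = 15/16.

15/16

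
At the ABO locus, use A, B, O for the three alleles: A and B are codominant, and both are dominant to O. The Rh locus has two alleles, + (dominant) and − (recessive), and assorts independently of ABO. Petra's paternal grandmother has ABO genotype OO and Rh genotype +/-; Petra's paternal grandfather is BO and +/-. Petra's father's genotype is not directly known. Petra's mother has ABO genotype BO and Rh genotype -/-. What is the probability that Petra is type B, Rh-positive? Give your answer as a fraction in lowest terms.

Petra's father's ABO genotype from OO × BO: 1/2 BO, 1/2 OO.
Crossing each possibility with the mother BO and summing P(type B): 1/2·3/4 + 1/2·1/2 = 5/8.
Similarly for Rh via the father's Rh distribution: P(Rh+) = 1/2.
Independent loci: 5/8 × 1/2 = 5/16.

5/16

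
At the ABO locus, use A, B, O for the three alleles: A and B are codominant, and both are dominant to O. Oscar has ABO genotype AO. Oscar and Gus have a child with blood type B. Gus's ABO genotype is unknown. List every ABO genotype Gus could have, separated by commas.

For each candidate genotype of Gus, check whether crossing it with AO can produce every observed child phenotype.
  AA → possible child types {A} ✗
  AB → possible child types {A, B, AB} ✓
  AO → possible child types {O, A} ✗
  BB → possible child types {B, AB} ✓
  BO → possible child types {O, A, B, AB} ✓
  OO → possible child types {O, A} ✗

AB, BB, BO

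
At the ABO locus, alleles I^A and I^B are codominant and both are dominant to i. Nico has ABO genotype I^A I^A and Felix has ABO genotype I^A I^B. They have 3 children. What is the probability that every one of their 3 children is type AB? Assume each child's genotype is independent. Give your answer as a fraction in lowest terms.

ABO cross I^A I^A × I^A I^B → 1/2 A, 1/2 AB.
So P(type AB) = 1/2 per child.
All 3 independent: (1/2)^3 = 1/8.

1/8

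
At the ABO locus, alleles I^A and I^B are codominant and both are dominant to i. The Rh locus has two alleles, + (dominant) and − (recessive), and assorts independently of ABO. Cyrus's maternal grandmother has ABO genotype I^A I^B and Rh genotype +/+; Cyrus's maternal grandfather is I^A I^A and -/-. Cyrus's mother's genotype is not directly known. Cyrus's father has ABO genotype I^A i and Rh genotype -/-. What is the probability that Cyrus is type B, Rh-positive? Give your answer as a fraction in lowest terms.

1/16

Cyrus's mother's ABO genotype from I^A I^B × I^A I^A: 1/2 I^A I^A, 1/2 I^A I^B.
Crossing each possibility with the father I^A i and summing P(type B): 1/2·0 + 1/2·1/4 = 1/8.
Similarly for Rh via the mother's Rh distribution: P(Rh+) = 1/2.
Independent loci: 1/8 × 1/2 = 1/16.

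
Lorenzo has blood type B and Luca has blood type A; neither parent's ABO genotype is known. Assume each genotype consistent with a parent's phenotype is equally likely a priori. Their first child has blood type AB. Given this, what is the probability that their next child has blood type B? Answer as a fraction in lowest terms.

Possible genotypes: Lorenzo ∈ {BB, BO}; Luca ∈ {AA, AO}.
Weight each parental genotype pair by prior × P(type-AB child):
  BB × AA: posterior weight 4/9; P(next child type B) = 0.
  BB × AO: posterior weight 2/9; P(next child type B) = 1/2.
  BO × AA: posterior weight 2/9; P(next child type B) = 0.
  BO × AO: posterior weight 1/9; P(next child type B) = 1/4.
Weighted sum = 5/36.

5/36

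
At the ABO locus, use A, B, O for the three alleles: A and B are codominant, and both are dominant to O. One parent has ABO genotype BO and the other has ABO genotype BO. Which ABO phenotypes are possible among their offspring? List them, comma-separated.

Gametes from BO × BO give offspring ABO genotypes BB, BO, OO, i.e. phenotypes O, B.

O, B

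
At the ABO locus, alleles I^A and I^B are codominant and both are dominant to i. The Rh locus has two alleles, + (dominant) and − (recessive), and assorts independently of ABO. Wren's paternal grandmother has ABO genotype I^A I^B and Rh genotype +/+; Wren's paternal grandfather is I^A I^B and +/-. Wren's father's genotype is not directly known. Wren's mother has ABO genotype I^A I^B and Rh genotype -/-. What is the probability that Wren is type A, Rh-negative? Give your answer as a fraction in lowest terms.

1/16

Wren's father's ABO genotype from I^A I^B × I^A I^B: 1/4 I^A I^A, 1/2 I^A I^B, 1/4 I^B I^B.
Crossing each possibility with the mother I^A I^B and summing P(type A): 1/4·1/2 + 1/2·1/4 + 1/4·0 = 1/4.
Similarly for Rh via the father's Rh distribution: P(Rh-) = 1/4.
Independent loci: 1/4 × 1/4 = 1/16.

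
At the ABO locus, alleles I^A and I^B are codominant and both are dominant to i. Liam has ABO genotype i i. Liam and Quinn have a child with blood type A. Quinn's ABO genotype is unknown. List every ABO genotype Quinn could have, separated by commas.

For each candidate genotype of Quinn, check whether crossing it with i i can produce every observed child phenotype.
  I^A I^A → possible child types {A} ✓
  I^A I^B → possible child types {A, B} ✓
  I^A i → possible child types {O, A} ✓
  I^B I^B → possible child types {B} ✗
  I^B i → possible child types {O, B} ✗
  i i → possible child types {O} ✗

I^A I^A, I^A I^B, I^A i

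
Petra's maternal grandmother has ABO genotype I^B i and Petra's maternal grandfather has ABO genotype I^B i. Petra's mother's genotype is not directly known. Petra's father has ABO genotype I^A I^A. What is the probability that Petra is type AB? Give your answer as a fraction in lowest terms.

1/2

Petra's mother's ABO genotype from I^B i × I^B i: 1/4 I^B I^B, 1/2 I^B i, 1/4 i i.
Crossing each possibility with the father I^A I^A and summing P(type AB): 1/4·1 + 1/2·1/2 + 1/4·0 = 1/2.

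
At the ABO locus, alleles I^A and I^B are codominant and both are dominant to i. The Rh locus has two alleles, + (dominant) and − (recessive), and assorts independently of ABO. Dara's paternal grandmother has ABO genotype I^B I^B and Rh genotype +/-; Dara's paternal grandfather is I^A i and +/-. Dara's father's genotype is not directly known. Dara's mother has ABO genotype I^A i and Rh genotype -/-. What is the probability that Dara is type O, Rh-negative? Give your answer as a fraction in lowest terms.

1/16

Dara's father's ABO genotype from I^B I^B × I^A i: 1/2 I^A I^B, 1/2 I^B i.
Crossing each possibility with the mother I^A i and summing P(type O): 1/2·0 + 1/2·1/4 = 1/8.
Similarly for Rh via the father's Rh distribution: P(Rh-) = 1/2.
Independent loci: 1/8 × 1/2 = 1/16.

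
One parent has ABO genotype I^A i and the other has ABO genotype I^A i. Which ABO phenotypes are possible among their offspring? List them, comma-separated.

O, A

Gametes from I^A i × I^A i give offspring ABO genotypes I^A I^A, I^A i, i i, i.e. phenotypes O, A.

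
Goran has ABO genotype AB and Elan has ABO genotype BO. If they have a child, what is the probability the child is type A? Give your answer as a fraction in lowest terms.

1/4

ABO cross AB × BO → offspring phenotypes: 1/4 A, 1/2 B, 1/4 AB.
So P(type A) = 1/4.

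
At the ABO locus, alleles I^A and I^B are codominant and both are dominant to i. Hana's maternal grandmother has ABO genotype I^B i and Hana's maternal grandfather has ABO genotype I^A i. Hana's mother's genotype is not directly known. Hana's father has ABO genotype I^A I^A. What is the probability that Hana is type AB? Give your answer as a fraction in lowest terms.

1/4

Hana's mother's ABO genotype from I^B i × I^A i: 1/4 I^A I^B, 1/4 I^A i, 1/4 I^B i, 1/4 i i.
Crossing each possibility with the father I^A I^A and summing P(type AB): 1/4·1/2 + 1/4·0 + 1/4·1/2 + 1/4·0 = 1/4.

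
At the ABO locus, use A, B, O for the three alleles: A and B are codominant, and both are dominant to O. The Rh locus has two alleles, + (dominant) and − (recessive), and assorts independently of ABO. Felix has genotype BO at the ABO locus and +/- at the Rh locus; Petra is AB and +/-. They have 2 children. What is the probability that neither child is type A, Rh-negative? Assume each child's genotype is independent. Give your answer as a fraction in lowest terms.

ABO cross BO × AB → 1/4 A, 1/2 B, 1/4 AB.
Rh cross +/- × +/- → 3/4 Rh+, 1/4 Rh-; so P(type A, Rh-negative) = 1/4 × 1/4 = 1/16 per child.
P(not type A, Rh-negative) = 15/16 for one child; (15/16)^2 = 225/256.

225/256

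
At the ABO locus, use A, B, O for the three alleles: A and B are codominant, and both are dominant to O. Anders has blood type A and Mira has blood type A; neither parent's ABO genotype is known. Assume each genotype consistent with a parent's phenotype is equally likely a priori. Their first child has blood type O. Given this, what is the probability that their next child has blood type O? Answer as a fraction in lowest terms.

Possible genotypes: Anders ∈ {AA, AO}; Mira ∈ {AA, AO}.
Weight each parental genotype pair by prior × P(type-O child):
  AO × AO: posterior weight 1; P(next child type O) = 1/4.
Weighted sum = 1/4.

1/4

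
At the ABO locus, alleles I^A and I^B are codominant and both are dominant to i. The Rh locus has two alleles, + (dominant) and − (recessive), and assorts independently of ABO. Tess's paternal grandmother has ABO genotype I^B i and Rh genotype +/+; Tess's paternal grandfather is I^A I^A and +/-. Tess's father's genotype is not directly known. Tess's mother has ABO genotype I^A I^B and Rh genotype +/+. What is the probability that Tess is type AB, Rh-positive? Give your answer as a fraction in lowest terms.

Tess's father's ABO genotype from I^B i × I^A I^A: 1/2 I^A I^B, 1/2 I^A i.
Crossing each possibility with the mother I^A I^B and summing P(type AB): 1/2·1/2 + 1/2·1/4 = 3/8.
Similarly for Rh via the father's Rh distribution: P(Rh+) = 1.
Independent loci: 3/8 × 1 = 3/8.

3/8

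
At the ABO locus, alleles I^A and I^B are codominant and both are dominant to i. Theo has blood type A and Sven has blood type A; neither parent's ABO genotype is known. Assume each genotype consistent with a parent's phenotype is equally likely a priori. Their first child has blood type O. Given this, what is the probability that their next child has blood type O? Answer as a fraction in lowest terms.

1/4

Possible genotypes: Theo ∈ {I^A I^A, I^A i}; Sven ∈ {I^A I^A, I^A i}.
Weight each parental genotype pair by prior × P(type-O child):
  I^A i × I^A i: posterior weight 1; P(next child type O) = 1/4.
Weighted sum = 1/4.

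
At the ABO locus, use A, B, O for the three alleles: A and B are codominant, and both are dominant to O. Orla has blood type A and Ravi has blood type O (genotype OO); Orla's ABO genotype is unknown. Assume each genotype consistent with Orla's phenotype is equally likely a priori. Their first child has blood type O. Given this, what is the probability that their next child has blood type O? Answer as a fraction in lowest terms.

Possible genotypes: Orla ∈ {AA, AO}; Ravi ∈ {OO}.
Weight each parental genotype pair by prior × P(type-O child):
  AO × OO: posterior weight 1; P(next child type O) = 1/2.
Weighted sum = 1/2.

1/2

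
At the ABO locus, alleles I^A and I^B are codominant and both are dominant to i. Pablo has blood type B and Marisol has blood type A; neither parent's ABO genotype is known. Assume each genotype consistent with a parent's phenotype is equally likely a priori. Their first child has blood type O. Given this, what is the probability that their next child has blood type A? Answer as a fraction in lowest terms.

Possible genotypes: Pablo ∈ {I^B I^B, I^B i}; Marisol ∈ {I^A I^A, I^A i}.
Weight each parental genotype pair by prior × P(type-O child):
  I^B i × I^A i: posterior weight 1; P(next child type A) = 1/4.
Weighted sum = 1/4.

1/4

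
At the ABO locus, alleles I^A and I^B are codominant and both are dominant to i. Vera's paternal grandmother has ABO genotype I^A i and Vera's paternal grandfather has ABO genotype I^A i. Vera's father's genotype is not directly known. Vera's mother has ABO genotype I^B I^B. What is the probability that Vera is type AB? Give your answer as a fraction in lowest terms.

Vera's father's ABO genotype from I^A i × I^A i: 1/4 I^A I^A, 1/2 I^A i, 1/4 i i.
Crossing each possibility with the mother I^B I^B and summing P(type AB): 1/4·1 + 1/2·1/2 + 1/4·0 = 1/2.

1/2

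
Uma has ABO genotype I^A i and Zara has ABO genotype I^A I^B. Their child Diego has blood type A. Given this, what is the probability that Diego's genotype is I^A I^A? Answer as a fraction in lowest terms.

1/2

Cross I^A i × I^A I^B → 1/4 I^A I^A, 1/4 I^A I^B, 1/4 I^A i, 1/4 I^B i.
Type-A genotypes among offspring: I^A I^A (1/4), I^A i (1/4); total 1/2.
P(I^A I^A | type A) = (1/4) / (1/2) = 1/2.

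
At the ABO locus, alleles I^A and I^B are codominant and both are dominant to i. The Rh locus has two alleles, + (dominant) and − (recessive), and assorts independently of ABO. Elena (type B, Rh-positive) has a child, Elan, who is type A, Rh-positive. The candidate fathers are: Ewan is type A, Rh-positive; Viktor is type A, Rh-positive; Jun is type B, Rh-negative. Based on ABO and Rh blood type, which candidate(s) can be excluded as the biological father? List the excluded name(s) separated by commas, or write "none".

Jun

A candidate is excluded only if no genotype consistent with his phenotype could produce a type A, Rh-positive child with a type B, Rh-positive mother.
Jun (type B, Rh-): no genotype consistent with that phenotype can produce a type-A Rh+ child with a type-B mother.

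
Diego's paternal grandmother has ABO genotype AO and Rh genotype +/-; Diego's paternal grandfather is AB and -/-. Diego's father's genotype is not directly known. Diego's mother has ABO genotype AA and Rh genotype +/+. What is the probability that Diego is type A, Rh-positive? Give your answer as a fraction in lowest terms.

3/4

Diego's father's ABO genotype from AO × AB: 1/4 AA, 1/4 AB, 1/4 AO, 1/4 BO.
Crossing each possibility with the mother AA and summing P(type A): 1/4·1 + 1/4·1/2 + 1/4·1 + 1/4·1/2 = 3/4.
Similarly for Rh via the father's Rh distribution: P(Rh+) = 1.
Independent loci: 3/4 × 1 = 3/4.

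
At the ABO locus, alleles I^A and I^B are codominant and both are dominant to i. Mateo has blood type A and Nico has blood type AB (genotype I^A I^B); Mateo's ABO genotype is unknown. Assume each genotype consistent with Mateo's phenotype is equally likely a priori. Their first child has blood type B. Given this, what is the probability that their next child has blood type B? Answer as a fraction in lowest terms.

Possible genotypes: Mateo ∈ {I^A I^A, I^A i}; Nico ∈ {I^A I^B}.
Weight each parental genotype pair by prior × P(type-B child):
  I^A i × I^A I^B: posterior weight 1; P(next child type B) = 1/4.
Weighted sum = 1/4.

1/4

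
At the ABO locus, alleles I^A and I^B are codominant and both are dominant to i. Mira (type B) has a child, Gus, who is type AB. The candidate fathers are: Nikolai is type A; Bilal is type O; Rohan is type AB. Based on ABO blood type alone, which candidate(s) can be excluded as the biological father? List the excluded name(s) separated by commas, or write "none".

Bilal

A candidate is excluded only if no genotype consistent with his phenotype could produce a type AB child with a type B mother.
Bilal (type O): no genotype consistent with that phenotype can produce a type-AB child with a type-B mother.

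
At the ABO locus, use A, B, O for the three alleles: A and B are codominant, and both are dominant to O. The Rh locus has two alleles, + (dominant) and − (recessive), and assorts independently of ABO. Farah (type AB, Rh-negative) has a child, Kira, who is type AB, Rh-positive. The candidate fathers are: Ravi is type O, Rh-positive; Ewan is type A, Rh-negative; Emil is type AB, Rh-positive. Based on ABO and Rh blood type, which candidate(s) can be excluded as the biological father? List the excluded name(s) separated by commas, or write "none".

Ravi, Ewan

A candidate is excluded only if no genotype consistent with his phenotype could produce a type AB, Rh-positive child with a type AB, Rh-negative mother.
Ravi (type O, Rh+): no genotype consistent with that phenotype can produce a type-AB Rh+ child with a type-AB mother.
Ewan (type A, Rh-): no genotype consistent with that phenotype can produce a type-AB Rh+ child with a type-AB mother.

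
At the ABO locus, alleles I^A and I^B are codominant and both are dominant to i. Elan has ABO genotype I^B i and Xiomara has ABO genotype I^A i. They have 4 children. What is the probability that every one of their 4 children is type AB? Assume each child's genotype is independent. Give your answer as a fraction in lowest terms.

1/256

ABO cross I^B i × I^A i → 1/4 O, 1/4 A, 1/4 B, 1/4 AB.
So P(type AB) = 1/4 per child.
All 4 independent: (1/4)^4 = 1/256.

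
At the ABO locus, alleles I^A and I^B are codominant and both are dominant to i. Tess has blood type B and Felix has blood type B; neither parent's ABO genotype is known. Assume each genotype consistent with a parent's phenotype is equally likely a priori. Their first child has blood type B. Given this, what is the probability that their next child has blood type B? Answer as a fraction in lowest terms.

19/20

Possible genotypes: Tess ∈ {I^B I^B, I^B i}; Felix ∈ {I^B I^B, I^B i}.
Weight each parental genotype pair by prior × P(type-B child):
  I^B I^B × I^B I^B: posterior weight 4/15; P(next child type B) = 1.
  I^B I^B × I^B i: posterior weight 4/15; P(next child type B) = 1.
  I^B i × I^B I^B: posterior weight 4/15; P(next child type B) = 1.
  I^B i × I^B i: posterior weight 1/5; P(next child type B) = 3/4.
Weighted sum = 19/20.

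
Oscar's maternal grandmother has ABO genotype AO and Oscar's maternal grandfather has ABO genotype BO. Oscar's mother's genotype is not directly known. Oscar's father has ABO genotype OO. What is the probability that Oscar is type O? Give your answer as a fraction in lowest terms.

Oscar's mother's ABO genotype from AO × BO: 1/4 AB, 1/4 AO, 1/4 BO, 1/4 OO.
Crossing each possibility with the father OO and summing P(type O): 1/4·0 + 1/4·1/2 + 1/4·1/2 + 1/4·1 = 1/2.

1/2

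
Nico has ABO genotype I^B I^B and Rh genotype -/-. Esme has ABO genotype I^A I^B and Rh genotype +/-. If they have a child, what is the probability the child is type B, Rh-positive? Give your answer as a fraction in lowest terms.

1/4

ABO cross I^B I^B × I^A I^B → offspring phenotypes: 1/2 B, 1/2 AB.
Rh cross -/- × +/- → 1/2 Rh+, 1/2 Rh-.
Independent loci: P(type B, Rh-positive) = 1/2 × 1/2 = 1/4.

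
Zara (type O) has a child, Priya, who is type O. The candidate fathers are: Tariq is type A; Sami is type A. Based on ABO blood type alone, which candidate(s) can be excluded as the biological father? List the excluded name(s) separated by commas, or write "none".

none

A candidate is excluded only if no genotype consistent with his phenotype could produce a type O child with a type O mother.
Every candidate has at least one consistent genotype combination, so none can be excluded.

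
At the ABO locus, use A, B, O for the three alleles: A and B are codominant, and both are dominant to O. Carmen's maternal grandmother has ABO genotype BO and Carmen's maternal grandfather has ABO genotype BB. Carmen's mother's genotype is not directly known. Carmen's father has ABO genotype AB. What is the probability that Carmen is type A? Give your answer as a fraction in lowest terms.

Carmen's mother's ABO genotype from BO × BB: 1/2 BB, 1/2 BO.
Crossing each possibility with the father AB and summing P(type A): 1/2·0 + 1/2·1/4 = 1/8.

1/8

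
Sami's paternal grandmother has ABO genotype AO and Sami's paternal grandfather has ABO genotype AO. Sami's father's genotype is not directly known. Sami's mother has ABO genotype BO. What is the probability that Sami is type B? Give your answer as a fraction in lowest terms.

1/4

Sami's father's ABO genotype from AO × AO: 1/4 AA, 1/2 AO, 1/4 OO.
Crossing each possibility with the mother BO and summing P(type B): 1/4·0 + 1/2·1/4 + 1/4·1/2 = 1/4.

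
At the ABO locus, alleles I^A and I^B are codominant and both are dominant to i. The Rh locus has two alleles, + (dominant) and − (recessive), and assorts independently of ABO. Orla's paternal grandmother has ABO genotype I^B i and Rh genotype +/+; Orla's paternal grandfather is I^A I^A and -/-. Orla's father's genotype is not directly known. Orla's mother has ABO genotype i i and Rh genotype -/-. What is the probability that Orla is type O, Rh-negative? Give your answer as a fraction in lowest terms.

Orla's father's ABO genotype from I^B i × I^A I^A: 1/2 I^A I^B, 1/2 I^A i.
Crossing each possibility with the mother i i and summing P(type O): 1/2·0 + 1/2·1/2 = 1/4.
Similarly for Rh via the father's Rh distribution: P(Rh-) = 1/2.
Independent loci: 1/4 × 1/2 = 1/8.

1/8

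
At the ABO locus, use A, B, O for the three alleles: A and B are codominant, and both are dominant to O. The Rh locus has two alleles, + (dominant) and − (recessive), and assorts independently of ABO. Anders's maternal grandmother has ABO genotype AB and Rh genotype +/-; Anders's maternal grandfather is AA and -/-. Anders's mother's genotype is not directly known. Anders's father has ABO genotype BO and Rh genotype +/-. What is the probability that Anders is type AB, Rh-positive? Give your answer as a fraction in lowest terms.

15/64

Anders's mother's ABO genotype from AB × AA: 1/2 AA, 1/2 AB.
Crossing each possibility with the father BO and summing P(type AB): 1/2·1/2 + 1/2·1/4 = 3/8.
Similarly for Rh via the mother's Rh distribution: P(Rh+) = 5/8.
Independent loci: 3/8 × 5/8 = 15/64.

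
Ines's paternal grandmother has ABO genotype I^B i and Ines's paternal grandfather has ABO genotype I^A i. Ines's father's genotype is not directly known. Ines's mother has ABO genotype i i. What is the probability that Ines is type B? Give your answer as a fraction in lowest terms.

Ines's father's ABO genotype from I^B i × I^A i: 1/4 I^A I^B, 1/4 I^A i, 1/4 I^B i, 1/4 i i.
Crossing each possibility with the mother i i and summing P(type B): 1/4·1/2 + 1/4·0 + 1/4·1/2 + 1/4·0 = 1/4.

1/4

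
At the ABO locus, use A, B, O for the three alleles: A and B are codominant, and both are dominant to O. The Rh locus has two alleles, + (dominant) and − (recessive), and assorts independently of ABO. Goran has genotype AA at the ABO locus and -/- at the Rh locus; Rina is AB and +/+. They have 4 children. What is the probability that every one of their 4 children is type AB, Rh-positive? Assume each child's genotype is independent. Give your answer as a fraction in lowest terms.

ABO cross AA × AB → 1/2 A, 1/2 AB.
Rh cross -/- × +/+ → 1 Rh+; so P(type AB, Rh-positive) = 1/2 × 1 = 1/2 per child.
All 4 independent: (1/2)^4 = 1/16.

1/16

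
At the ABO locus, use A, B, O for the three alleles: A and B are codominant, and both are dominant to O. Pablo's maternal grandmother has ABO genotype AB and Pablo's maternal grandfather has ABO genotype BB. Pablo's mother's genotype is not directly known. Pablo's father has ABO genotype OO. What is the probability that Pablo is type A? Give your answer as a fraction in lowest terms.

1/4

Pablo's mother's ABO genotype from AB × BB: 1/2 AB, 1/2 BB.
Crossing each possibility with the father OO and summing P(type A): 1/2·1/2 + 1/2·0 = 1/4.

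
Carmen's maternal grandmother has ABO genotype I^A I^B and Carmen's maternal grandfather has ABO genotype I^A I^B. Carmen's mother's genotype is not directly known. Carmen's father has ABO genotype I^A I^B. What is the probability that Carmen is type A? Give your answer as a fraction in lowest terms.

Carmen's mother's ABO genotype from I^A I^B × I^A I^B: 1/4 I^A I^A, 1/2 I^A I^B, 1/4 I^B I^B.
Crossing each possibility with the father I^A I^B and summing P(type A): 1/4·1/2 + 1/2·1/4 + 1/4·0 = 1/4.

1/4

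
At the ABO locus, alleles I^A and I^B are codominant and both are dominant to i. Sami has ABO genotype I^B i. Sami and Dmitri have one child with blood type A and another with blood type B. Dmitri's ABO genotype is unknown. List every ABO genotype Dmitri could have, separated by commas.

For each candidate genotype of Dmitri, check whether crossing it with I^B i can produce every observed child phenotype.
  I^A I^A → possible child types {A, AB} ✗
  I^A I^B → possible child types {A, B, AB} ✓
  I^A i → possible child types {O, A, B, AB} ✓
  I^B I^B → possible child types {B} ✗
  I^B i → possible child types {O, B} ✗
  i i → possible child types {O, B} ✗

I^A I^B, I^A i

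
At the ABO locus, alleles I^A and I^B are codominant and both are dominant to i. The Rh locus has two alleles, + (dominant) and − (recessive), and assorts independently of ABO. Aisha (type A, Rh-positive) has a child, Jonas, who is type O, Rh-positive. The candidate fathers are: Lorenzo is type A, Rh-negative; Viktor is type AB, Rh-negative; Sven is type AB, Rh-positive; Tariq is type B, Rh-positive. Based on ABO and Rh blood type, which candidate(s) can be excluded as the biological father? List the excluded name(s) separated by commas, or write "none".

Viktor, Sven

A candidate is excluded only if no genotype consistent with his phenotype could produce a type O, Rh-positive child with a type A, Rh-positive mother.
Viktor (type AB, Rh-): no genotype consistent with that phenotype can produce a type-O Rh+ child with a type-A mother.
Sven (type AB, Rh+): no genotype consistent with that phenotype can produce a type-O Rh+ child with a type-A mother.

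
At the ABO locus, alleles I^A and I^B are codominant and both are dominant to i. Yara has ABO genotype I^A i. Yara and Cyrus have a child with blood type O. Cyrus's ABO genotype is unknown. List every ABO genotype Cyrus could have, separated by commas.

For each candidate genotype of Cyrus, check whether crossing it with I^A i can produce every observed child phenotype.
  I^A I^A → possible child types {A} ✗
  I^A I^B → possible child types {A, B, AB} ✗
  I^A i → possible child types {O, A} ✓
  I^B I^B → possible child types {B, AB} ✗
  I^B i → possible child types {O, A, B, AB} ✓
  i i → possible child types {O, A} ✓

I^A i, I^B i, i i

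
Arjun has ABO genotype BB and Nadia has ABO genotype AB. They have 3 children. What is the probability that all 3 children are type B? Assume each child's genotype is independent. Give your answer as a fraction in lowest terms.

ABO cross BB × AB → 1/2 B, 1/2 AB.
So P(type B) = 1/2 per child.
All 3 independent: (1/2)^3 = 1/8.

1/8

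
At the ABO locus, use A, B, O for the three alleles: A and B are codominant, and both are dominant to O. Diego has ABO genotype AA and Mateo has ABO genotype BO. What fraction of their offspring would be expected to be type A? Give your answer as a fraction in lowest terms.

ABO cross AA × BO → offspring phenotypes: 1/2 A, 1/2 AB.
So P(type A) = 1/2.

1/2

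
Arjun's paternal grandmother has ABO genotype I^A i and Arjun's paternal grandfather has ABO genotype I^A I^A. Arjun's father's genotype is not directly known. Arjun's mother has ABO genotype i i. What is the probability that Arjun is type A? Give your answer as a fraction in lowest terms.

Arjun's father's ABO genotype from I^A i × I^A I^A: 1/2 I^A I^A, 1/2 I^A i.
Crossing each possibility with the mother i i and summing P(type A): 1/2·1 + 1/2·1/2 = 3/4.

3/4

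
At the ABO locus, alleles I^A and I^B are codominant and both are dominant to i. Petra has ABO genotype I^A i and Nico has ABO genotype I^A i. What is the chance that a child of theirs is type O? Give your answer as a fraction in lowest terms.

ABO cross I^A i × I^A i → offspring phenotypes: 1/4 O, 3/4 A.
So P(type O) = 1/4.

1/4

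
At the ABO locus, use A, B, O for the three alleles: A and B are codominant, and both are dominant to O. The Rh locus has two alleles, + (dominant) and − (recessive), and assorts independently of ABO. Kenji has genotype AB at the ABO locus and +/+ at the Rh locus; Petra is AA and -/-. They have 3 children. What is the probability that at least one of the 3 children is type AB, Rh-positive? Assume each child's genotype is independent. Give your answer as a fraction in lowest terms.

7/8

ABO cross AB × AA → 1/2 A, 1/2 AB.
Rh cross +/+ × -/- → 1 Rh+; so P(type AB, Rh-positive) = 1/2 × 1 = 1/2 per child.
P(none) = (1/2)^3 = 1/8; P(at least one) = 1 − 1/8 = 7/8.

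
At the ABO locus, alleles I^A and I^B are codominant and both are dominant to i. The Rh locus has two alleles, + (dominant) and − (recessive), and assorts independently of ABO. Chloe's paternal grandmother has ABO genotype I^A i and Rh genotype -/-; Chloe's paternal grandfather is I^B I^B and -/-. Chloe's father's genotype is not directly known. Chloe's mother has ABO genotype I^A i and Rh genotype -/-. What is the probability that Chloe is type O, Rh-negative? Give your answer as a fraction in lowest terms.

1/8

Chloe's father's ABO genotype from I^A i × I^B I^B: 1/2 I^A I^B, 1/2 I^B i.
Crossing each possibility with the mother I^A i and summing P(type O): 1/2·0 + 1/2·1/4 = 1/8.
Similarly for Rh via the father's Rh distribution: P(Rh-) = 1.
Independent loci: 1/8 × 1 = 1/8.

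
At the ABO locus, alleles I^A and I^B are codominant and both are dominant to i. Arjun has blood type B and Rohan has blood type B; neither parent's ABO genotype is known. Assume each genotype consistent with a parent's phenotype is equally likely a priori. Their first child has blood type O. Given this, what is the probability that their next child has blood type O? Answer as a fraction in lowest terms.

Possible genotypes: Arjun ∈ {I^B I^B, I^B i}; Rohan ∈ {I^B I^B, I^B i}.
Weight each parental genotype pair by prior × P(type-O child):
  I^B i × I^B i: posterior weight 1; P(next child type O) = 1/4.
Weighted sum = 1/4.

1/4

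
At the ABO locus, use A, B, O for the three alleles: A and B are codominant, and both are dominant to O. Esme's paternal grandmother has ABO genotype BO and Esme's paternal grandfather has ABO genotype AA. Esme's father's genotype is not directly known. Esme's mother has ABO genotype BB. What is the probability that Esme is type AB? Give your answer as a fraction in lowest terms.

Esme's father's ABO genotype from BO × AA: 1/2 AB, 1/2 AO.
Crossing each possibility with the mother BB and summing P(type AB): 1/2·1/2 + 1/2·1/2 = 1/2.

1/2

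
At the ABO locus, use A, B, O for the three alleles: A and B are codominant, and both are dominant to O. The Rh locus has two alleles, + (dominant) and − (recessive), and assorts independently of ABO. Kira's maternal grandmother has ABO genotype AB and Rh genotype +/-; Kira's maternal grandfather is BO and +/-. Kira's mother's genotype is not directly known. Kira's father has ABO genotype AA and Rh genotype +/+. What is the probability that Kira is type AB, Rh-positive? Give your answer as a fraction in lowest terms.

Kira's mother's ABO genotype from AB × BO: 1/4 AB, 1/4 AO, 1/4 BB, 1/4 BO.
Crossing each possibility with the father AA and summing P(type AB): 1/4·1/2 + 1/4·0 + 1/4·1 + 1/4·1/2 = 1/2.
Similarly for Rh via the mother's Rh distribution: P(Rh+) = 1.
Independent loci: 1/2 × 1 = 1/2.

1/2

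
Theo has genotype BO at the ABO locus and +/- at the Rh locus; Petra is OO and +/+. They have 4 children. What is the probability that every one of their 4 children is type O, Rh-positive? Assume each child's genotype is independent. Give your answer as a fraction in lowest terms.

ABO cross BO × OO → 1/2 O, 1/2 B.
Rh cross +/- × +/+ → 1 Rh+; so P(type O, Rh-positive) = 1/2 × 1 = 1/2 per child.
All 4 independent: (1/2)^4 = 1/16.

1/16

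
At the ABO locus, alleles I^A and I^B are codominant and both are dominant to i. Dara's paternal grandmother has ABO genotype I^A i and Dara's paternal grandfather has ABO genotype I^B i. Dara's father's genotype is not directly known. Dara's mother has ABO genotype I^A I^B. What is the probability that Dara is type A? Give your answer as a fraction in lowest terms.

3/8

Dara's father's ABO genotype from I^A i × I^B i: 1/4 I^A I^B, 1/4 I^A i, 1/4 I^B i, 1/4 i i.
Crossing each possibility with the mother I^A I^B and summing P(type A): 1/4·1/4 + 1/4·1/2 + 1/4·1/4 + 1/4·1/2 = 3/8.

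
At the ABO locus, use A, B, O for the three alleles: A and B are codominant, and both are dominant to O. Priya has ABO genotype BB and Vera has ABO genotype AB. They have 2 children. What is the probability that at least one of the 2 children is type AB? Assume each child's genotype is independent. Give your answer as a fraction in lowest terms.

ABO cross BB × AB → 1/2 B, 1/2 AB.
So P(type AB) = 1/2 per child.
P(none) = (1/2)^2 = 1/4; P(at least one) = 1 − 1/4 = 3/4.

3/4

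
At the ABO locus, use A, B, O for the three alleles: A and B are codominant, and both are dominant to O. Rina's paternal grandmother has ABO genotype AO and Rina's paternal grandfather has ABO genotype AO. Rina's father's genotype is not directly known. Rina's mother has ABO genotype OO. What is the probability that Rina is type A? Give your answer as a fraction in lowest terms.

Rina's father's ABO genotype from AO × AO: 1/4 AA, 1/2 AO, 1/4 OO.
Crossing each possibility with the mother OO and summing P(type A): 1/4·1 + 1/2·1/2 + 1/4·0 = 1/2.

1/2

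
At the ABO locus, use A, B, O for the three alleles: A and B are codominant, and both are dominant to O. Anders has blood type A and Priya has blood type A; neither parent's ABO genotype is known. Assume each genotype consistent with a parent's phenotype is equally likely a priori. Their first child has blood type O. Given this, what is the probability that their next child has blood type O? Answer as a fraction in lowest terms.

Possible genotypes: Anders ∈ {AA, AO}; Priya ∈ {AA, AO}.
Weight each parental genotype pair by prior × P(type-O child):
  AO × AO: posterior weight 1; P(next child type O) = 1/4.
Weighted sum = 1/4.

1/4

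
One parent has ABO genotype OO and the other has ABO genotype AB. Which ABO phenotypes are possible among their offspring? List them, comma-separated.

A, B

Gametes from OO × AB give offspring ABO genotypes AO, BO, i.e. phenotypes A, B.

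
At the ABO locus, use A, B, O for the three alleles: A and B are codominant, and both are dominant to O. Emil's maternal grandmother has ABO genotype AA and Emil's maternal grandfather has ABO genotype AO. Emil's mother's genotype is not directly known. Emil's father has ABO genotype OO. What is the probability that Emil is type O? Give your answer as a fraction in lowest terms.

1/4

Emil's mother's ABO genotype from AA × AO: 1/2 AA, 1/2 AO.
Crossing each possibility with the father OO and summing P(type O): 1/2·0 + 1/2·1/2 = 1/4.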